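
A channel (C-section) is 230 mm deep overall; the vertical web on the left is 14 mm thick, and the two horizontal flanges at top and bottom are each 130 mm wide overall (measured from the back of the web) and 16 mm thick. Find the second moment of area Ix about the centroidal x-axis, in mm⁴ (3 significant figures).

Break the section into simple shapes (no overlaps), measuring from the bottom-left corner of the bounding box.
Web: 14 × 230, A = 3 220 mm², y = 115 mm, Ī = 14 194 833 mm⁴.
Top flange (beyond web): 116 × 16, A = 1 856 mm², y = 222 mm, Ī = 39 595 mm⁴.
Bottom flange (beyond web): 116 × 16, A = 1 856 mm², y = 8 mm, Ī = 39 595 mm⁴.
By symmetry the centroid is at mid-height, ȳ = 115 mm.
Transfer each piece to the centroidal x-axis using Ī + A·d² with d = y − 115:
  web: d = 0 mm → contributes +14 194 833 mm⁴
  top flange (beyond web): d = 107 mm → contributes +21 288 939 mm⁴
  bottom flange (beyond web): d = -107 mm → contributes +21 288 939 mm⁴
Total I = 56 772 711 mm⁴.

Ix ≈ 5.68 × 10⁷ mm⁴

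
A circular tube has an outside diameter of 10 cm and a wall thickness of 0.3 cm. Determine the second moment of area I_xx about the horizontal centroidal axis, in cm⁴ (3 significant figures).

I_xx ≈ 108 cm⁴

Treat the section as a set of non-overlapping primitives; coordinates are from the bounding-box lower-left.
Outer circle: ⌀10, A = 78.54 cm², y = 5 cm, Ī = 490.87 cm⁴.
Bore (subtracted): ⌀9.4, A = 69.398 cm², y = 5 cm, Ī = 383.25 cm⁴.
By symmetry the centroid is at mid-height, ȳ = 5 cm.
All pieces are centred on the horizontal centroidal axis, so I = ΣĪ (holes subtracted) = 107.62 cm⁴.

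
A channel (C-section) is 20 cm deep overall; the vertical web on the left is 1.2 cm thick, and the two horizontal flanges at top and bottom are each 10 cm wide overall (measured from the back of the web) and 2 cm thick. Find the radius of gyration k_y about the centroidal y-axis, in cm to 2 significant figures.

k_y ≈ 3.1 cm

Split into non-overlapping primitives; take the origin at the lower-left of the bounding box.
Web: 1.2 × 20, A = 24 cm², x = 0.6 cm, Ī = 2.88 cm⁴.
Top flange (beyond web): 8.8 × 2, A = 17.6 cm², x = 5.6 cm, Ī = 113.6 cm⁴.
Bottom flange (beyond web): 8.8 × 2, A = 17.6 cm², x = 5.6 cm, Ī = 113.6 cm⁴.
Centroid: x̄ = ΣA·x / ΣA = 3.573 cm.
Transfer each piece to the centroidal y-axis using Ī + A·d² with d = x − 3.573:
  web: d = -2.973 cm → contributes +215 cm⁴
  top flange (beyond web): d = 2.027 cm → contributes +185.9 cm⁴
  bottom flange (beyond web): d = 2.027 cm → contributes +185.9 cm⁴
Total I = 586.8 cm⁴.
Radius of gyration: k = √(I/A) = √(586.8 / 59.2) = 3.148 cm.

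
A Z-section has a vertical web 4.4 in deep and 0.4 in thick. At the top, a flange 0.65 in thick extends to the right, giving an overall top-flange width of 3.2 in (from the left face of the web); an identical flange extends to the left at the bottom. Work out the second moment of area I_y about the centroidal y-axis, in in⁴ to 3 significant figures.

Split into non-overlapping primitives; take the origin at the lower-left of the bounding box.
Web: 0.4 × 4.4, A = 1.76 in², x = 3 in, Ī = 0.023467 in⁴.
Top flange (beyond web): 2.8 × 0.65, A = 1.82 in², x = 4.6 in, Ī = 1.1891 in⁴.
Bottom flange (beyond web): 2.8 × 0.65, A = 1.82 in², x = 1.4 in, Ī = 1.1891 in⁴.
Centroid: x̄ = ΣA·x / ΣA = 3 in.
Transfer each piece to the centroidal y-axis using Ī + A·d² with d = x − 3:
  web: d = 0 in → contributes +0.023467 in⁴
  top flange (beyond web): d = 1.6 in → contributes +5.8483 in⁴
  bottom flange (beyond web): d = -1.6 in → contributes +5.8483 in⁴
Total I = 11.72 in⁴.

I_y ≈ 11.7 in⁴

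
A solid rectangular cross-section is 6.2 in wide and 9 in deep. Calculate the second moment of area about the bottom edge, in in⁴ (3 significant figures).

The section: 6.2 × 9, A = 55.8 in², y = 4.5 in, Ī = 376.65 in⁴.
Transfer it to a horizontal axis along the bottom face using Ī + A·d² with d = y − 0:
  the section: d = 4.5 in → contributes +1506.6 in⁴
Total I = 1506.6 in⁴.

I_base ≈ 1510 in⁴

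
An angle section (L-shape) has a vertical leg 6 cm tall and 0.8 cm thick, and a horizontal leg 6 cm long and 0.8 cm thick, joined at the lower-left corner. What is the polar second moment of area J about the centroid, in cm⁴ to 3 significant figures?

Treat the section as a set of non-overlapping primitives; coordinates are from the bounding-box lower-left.
Vertical leg: 0.8 × 6, A = 4.8 cm², y = 3 cm, Ī = 14.4 cm⁴.
Horizontal leg (remainder): 5.2 × 0.8, A = 4.16 cm², y = 0.4 cm, Ī = 0.22187 cm⁴.
Centroid: ȳ = ΣA·y / ΣA = 1.7929 cm.
Transfer each piece to the centroidal x-axis using Ī + A·d² with d = y − 1.7929:
  vertical leg: d = 1.2071 cm → contributes +21.395 cm⁴
  horizontal leg (remainder): d = -1.3929 cm → contributes +8.2925 cm⁴
Total I = 29.687 cm⁴.
For the y-axis: x̄ = 1.7929 cm.
Repeating about the centroidal y-axis gives I_y = 29.687 cm⁴.
Polar second moment: J = I_x + I_y = 59.374 cm⁴.

J ≈ 59.4 cm⁴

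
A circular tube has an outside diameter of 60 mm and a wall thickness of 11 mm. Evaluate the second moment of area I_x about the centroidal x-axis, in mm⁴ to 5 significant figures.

Decompose the section into non-overlapping parts with the origin at the bottom-left of its bounding rectangle.
Outer circle: ⌀60, A = 2827.433 mm², y = 30 mm, Ī = 636172.5 mm⁴.
Bore (subtracted): ⌀38, A = 1134.115 mm², y = 30 mm, Ī = 102353.9 mm⁴.
By symmetry the centroid is at mid-height, ȳ = 30 mm.
All pieces are centred on the centroidal x-axis, so I = ΣĪ (holes subtracted) = 533818.6 mm⁴.

I_x ≈ 5.3382 × 10⁵ mm⁴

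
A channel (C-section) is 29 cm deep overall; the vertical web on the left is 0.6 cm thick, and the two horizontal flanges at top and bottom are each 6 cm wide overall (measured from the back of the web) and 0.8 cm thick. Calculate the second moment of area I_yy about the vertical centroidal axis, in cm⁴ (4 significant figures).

I_yy ≈ 73.48 cm⁴

Break the section into simple shapes (no overlaps), measuring from the bottom-left corner of the bounding box.
Web: 0.6 × 29, A = 17.4 cm², x = 0.3 cm, Ī = 0.522 cm⁴.
Top flange (beyond web): 5.4 × 0.8, A = 4.32 cm², x = 3.3 cm, Ī = 10.4976 cm⁴.
Bottom flange (beyond web): 5.4 × 0.8, A = 4.32 cm², x = 3.3 cm, Ī = 10.4976 cm⁴.
Centroid: x̄ = ΣA·x / ΣA = 1.29539 cm.
Transfer each piece to the vertical centroidal axis using Ī + A·d² with d = x − 1.29539:
  web: d = -0.995392 cm → contributes +17.762 cm⁴
  top flange (beyond web): d = 2.00461 cm → contributes +27.8573 cm⁴
  bottom flange (beyond web): d = 2.00461 cm → contributes +27.8573 cm⁴
Total I = 73.4766 cm⁴.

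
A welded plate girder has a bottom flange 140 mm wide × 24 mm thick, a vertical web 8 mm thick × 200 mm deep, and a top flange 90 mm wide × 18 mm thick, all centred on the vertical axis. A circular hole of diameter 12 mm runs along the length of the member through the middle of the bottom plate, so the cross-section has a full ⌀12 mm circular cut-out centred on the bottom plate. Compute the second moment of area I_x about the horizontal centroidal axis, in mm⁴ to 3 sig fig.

I_x ≈ 6.01 × 10⁷ mm⁴

Treat the section as a set of non-overlapping primitives; coordinates are from the bounding-box lower-left.
Bottom plate: 140 × 24, A = 3 360 mm², y = 12 mm, Ī = 161 280 mm⁴.
Web plate: 8 × 200, A = 1 600 mm², y = 124 mm, Ī = 5 333 333 mm⁴.
Top plate: 90 × 18, A = 1 620 mm², y = 233 mm, Ī = 43 740 mm⁴.
Hole (subtracted): ⌀12, A = 113.1 mm², y = 12 mm, Ī = 1017.9 mm⁴.
Centroid: ȳ = ΣA·y / ΣA = 95.072 mm.
Transfer each piece to the horizontal centroidal axis using Ī + A·d² with d = y − 95.072:
  bottom plate: d = -83.072 mm → contributes +23 348 622 mm⁴
  web plate: d = 28.928 mm → contributes +6 672 239 mm⁴
  top plate: d = 137.93 mm → contributes +30 862 735 mm⁴
  hole: d = -83.072 mm → contributes −781 502 mm⁴
Total I = 60 102 094 mm⁴.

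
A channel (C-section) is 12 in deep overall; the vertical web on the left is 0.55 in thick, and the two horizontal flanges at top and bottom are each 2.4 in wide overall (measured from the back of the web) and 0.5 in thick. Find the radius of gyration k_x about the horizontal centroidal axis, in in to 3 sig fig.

Decompose the section into non-overlapping parts with the origin at the bottom-left of its bounding rectangle.
Web: 0.55 × 12, A = 6.6 in², y = 6 in, Ī = 79.2 in⁴.
Top flange (beyond web): 1.85 × 0.5, A = 0.925 in², y = 11.75 in, Ī = 0.019271 in⁴.
Bottom flange (beyond web): 1.85 × 0.5, A = 0.925 in², y = 0.25 in, Ī = 0.019271 in⁴.
By symmetry the centroid is at mid-height, ȳ = 6 in.
Transfer each piece to the horizontal centroidal axis using Ī + A·d² with d = y − 6:
  web: d = 0 in → contributes +79.2 in⁴
  top flange (beyond web): d = 5.75 in → contributes +30.602 in⁴
  bottom flange (beyond web): d = -5.75 in → contributes +30.602 in⁴
Total I = 140.4 in⁴.
Radius of gyration: k = √(I/A) = √(140.4 / 8.45) = 4.0763 in.

k_x ≈ 4.08 in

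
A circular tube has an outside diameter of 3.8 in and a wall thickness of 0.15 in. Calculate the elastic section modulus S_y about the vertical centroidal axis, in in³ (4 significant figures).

S_y ≈ 1.510 in³

Break the section into simple shapes (no overlaps), measuring from the bottom-left corner of the bounding box.
Outer circle: ⌀3.8, A = 11.3411 in², x = 1.9 in, Ī = 10.2354 in⁴.
Bore (subtracted): ⌀3.5, A = 9.62113 in², x = 1.9 in, Ī = 7.36618 in⁴.
By symmetry the centroid is at mid-width, x̄ = 1.9 in.
All pieces are centred on the vertical centroidal axis, so I = ΣĪ (holes subtracted) = 2.86921 in⁴.
Extreme fibre distance c = 1.9 in; S = I/c = 1.51011 in³.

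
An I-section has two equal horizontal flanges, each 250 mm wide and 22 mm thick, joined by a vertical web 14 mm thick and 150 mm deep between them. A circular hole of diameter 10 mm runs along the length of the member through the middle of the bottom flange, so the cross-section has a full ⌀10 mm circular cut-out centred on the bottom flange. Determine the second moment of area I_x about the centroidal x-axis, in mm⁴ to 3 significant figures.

Decompose the section into non-overlapping parts with the origin at the bottom-left of its bounding rectangle.
Bottom flange: 250 × 22, A = 5 500 mm², y = 11 mm, Ī = 221 833 mm⁴.
Web: 14 × 150, A = 2 100 mm², y = 97 mm, Ī = 3 937 500 mm⁴.
Top flange: 250 × 22, A = 5 500 mm², y = 183 mm, Ī = 221 833 mm⁴.
Hole (subtracted): ⌀10, A = 78.54 mm², y = 11 mm, Ī = 490.87 mm⁴.
Centroid: ȳ = ΣA·y / ΣA = 97.519 mm.
Transfer each piece to the centroidal x-axis using Ī + A·d² with d = y − 97.519:
  bottom flange: d = -86.519 mm → contributes +41 392 017 mm⁴
  web: d = -0.51871 mm → contributes +3 938 065 mm⁴
  top flange: d = 85.481 mm → contributes +40 410 609 mm⁴
  hole: d = -86.519 mm → contributes −588 400 mm⁴
Total I = 85 152 292 mm⁴.

I_x ≈ 8.52 × 10⁷ mm⁴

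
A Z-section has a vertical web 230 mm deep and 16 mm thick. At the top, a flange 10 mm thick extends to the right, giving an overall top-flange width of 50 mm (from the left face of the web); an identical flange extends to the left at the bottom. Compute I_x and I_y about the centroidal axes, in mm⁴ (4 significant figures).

Break the section into simple shapes (no overlaps), measuring from the bottom-left corner of the bounding box.
Web: 16 × 230, A = 3 680 mm², y = 115 mm, Ī = 16 222 667 mm⁴.
Top flange (beyond web): 34 × 10, A = 340 mm², y = 225 mm, Ī = 2833.33 mm⁴.
Bottom flange (beyond web): 34 × 10, A = 340 mm², y = 5 mm, Ī = 2833.33 mm⁴.
Centroid: ȳ = ΣA·y / ΣA = 115 mm.
Transfer each piece to the centroidal x-axis using Ī + A·d² with d = y − 115:
  web: d = 0 mm → contributes +16 222 667 mm⁴
  top flange (beyond web): d = 110 mm → contributes +4 116 833 mm⁴
  bottom flange (beyond web): d = -110 mm → contributes +4 116 833 mm⁴
Total I = 24 456 333 mm⁴.
For the y-axis: x̄ = 42 mm.
Repeating about the centroidal y-axis gives I_y = 569 013 mm⁴.

I_x ≈ 2.446 × 10⁷ mm⁴, I_y ≈ 5.690 × 10⁵ mm⁴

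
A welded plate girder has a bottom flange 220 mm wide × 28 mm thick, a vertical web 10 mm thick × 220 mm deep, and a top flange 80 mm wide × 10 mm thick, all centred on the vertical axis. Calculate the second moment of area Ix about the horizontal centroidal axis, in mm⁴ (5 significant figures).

Ix ≈ 6.5303 × 10⁷ mm⁴

Treat the section as a set of non-overlapping primitives; coordinates are from the bounding-box lower-left.
Bottom plate: 220 × 28, A = 6 160 mm², y = 14 mm, Ī = 402453.3 mm⁴.
Web plate: 10 × 220, A = 2 200 mm², y = 138 mm, Ī = 8 873 333 mm⁴.
Top plate: 80 × 10, A = 800 mm², y = 253 mm, Ī = 6666.667 mm⁴.
Centroid: ȳ = ΣA·y / ΣA = 64.65502 mm.
Transfer each piece to the horizontal centroidal axis using Ī + A·d² with d = y − 64.65502:
  bottom plate: d = -50.65502 mm → contributes +16 208 590 mm⁴
  web plate: d = 73.34498 mm → contributes +20 708 202 mm⁴
  top plate: d = 188.345 mm → contributes +28 385 731 mm⁴
Total I = 65 302 523 mm⁴.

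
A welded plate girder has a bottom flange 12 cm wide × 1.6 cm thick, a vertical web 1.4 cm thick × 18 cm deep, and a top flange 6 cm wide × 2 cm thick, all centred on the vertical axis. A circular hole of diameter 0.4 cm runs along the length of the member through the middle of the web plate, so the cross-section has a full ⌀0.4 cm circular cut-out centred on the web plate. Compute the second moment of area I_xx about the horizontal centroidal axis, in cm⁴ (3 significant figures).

Treat the section as a set of non-overlapping primitives; coordinates are from the bounding-box lower-left.
Bottom plate: 12 × 1.6, A = 19.2 cm², y = 0.8 cm, Ī = 4.096 cm⁴.
Web plate: 1.4 × 18, A = 25.2 cm², y = 10.6 cm, Ī = 680.4 cm⁴.
Top plate: 6 × 2, A = 12 cm², y = 20.6 cm, Ī = 4 cm⁴.
Hole (subtracted): ⌀0.4, A = 0.12566 cm², y = 10.6 cm, Ī = 0.0012566 cm⁴.
Centroid: ȳ = ΣA·y / ΣA = 9.3888 cm.
Transfer each piece to the horizontal centroidal axis using Ī + A·d² with d = y − 9.3888:
  bottom plate: d = -8.5888 cm → contributes +1420.4 cm⁴
  web plate: d = 1.2112 cm → contributes +717.37 cm⁴
  top plate: d = 11.211 cm → contributes +1512.3 cm⁴
  hole: d = 1.2112 cm → contributes −0.18561 cm⁴
Total I = 3649.9 cm⁴.

I_xx ≈ 3650 cm⁴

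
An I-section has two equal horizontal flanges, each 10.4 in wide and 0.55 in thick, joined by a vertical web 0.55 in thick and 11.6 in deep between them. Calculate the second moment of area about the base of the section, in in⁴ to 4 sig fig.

I_base ≈ 1213 in⁴

Split into non-overlapping primitives; take the origin at the lower-left of the bounding box.
Bottom flange: 10.4 × 0.55, A = 5.72 in², y = 0.275 in, Ī = 0.144192 in⁴.
Web: 0.55 × 11.6, A = 6.38 in², y = 6.35 in, Ī = 71.5411 in⁴.
Top flange: 10.4 × 0.55, A = 5.72 in², y = 12.425 in, Ī = 0.144192 in⁴.
Transfer each piece to a horizontal axis along the bottom face using Ī + A·d² with d = y − 0:
  bottom flange: d = 0.275 in → contributes +0.576767 in⁴
  web: d = 6.35 in → contributes +328.799 in⁴
  top flange: d = 12.425 in → contributes +883.201 in⁴
Total I = 1212.58 in⁴.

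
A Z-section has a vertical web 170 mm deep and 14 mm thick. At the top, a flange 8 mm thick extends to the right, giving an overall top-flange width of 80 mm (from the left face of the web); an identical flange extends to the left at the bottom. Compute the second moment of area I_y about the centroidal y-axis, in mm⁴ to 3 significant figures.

I_y ≈ 2.11 × 10⁶ mm⁴

Decompose the section into non-overlapping parts with the origin at the bottom-left of its bounding rectangle.
Web: 14 × 170, A = 2 380 mm², x = 73 mm, Ī = 38 873 mm⁴.
Top flange (beyond web): 66 × 8, A = 528 mm², x = 113 mm, Ī = 191 664 mm⁴.
Bottom flange (beyond web): 66 × 8, A = 528 mm², x = 33 mm, Ī = 191 664 mm⁴.
Centroid: x̄ = ΣA·x / ΣA = 73 mm.
Transfer each piece to the centroidal y-axis using Ī + A·d² with d = x − 73:
  web: d = 0 mm → contributes +38 873 mm⁴
  top flange (beyond web): d = 40 mm → contributes +1 036 464 mm⁴
  bottom flange (beyond web): d = -40 mm → contributes +1 036 464 mm⁴
Total I = 2 111 801 mm⁴.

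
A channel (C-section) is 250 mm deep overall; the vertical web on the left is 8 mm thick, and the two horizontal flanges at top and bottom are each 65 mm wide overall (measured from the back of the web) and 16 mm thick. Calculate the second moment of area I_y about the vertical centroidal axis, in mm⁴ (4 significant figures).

Decompose the section into non-overlapping parts with the origin at the bottom-left of its bounding rectangle.
Web: 8 × 250, A = 2 000 mm², x = 4 mm, Ī = 10666.7 mm⁴.
Top flange (beyond web): 57 × 16, A = 912 mm², x = 36.5 mm, Ī = 246 924 mm⁴.
Bottom flange (beyond web): 57 × 16, A = 912 mm², x = 36.5 mm, Ī = 246 924 mm⁴.
Centroid: x̄ = ΣA·x / ΣA = 19.5021 mm.
Transfer each piece to the vertical centroidal axis using Ī + A·d² with d = x − 19.5021:
  web: d = -15.5021 mm → contributes +491 296 mm⁴
  top flange (beyond web): d = 16.9979 mm → contributes +510 427 mm⁴
  bottom flange (beyond web): d = 16.9979 mm → contributes +510 427 mm⁴
Total I = 1 512 151 mm⁴.

I_y ≈ 1.512 × 10⁶ mm⁴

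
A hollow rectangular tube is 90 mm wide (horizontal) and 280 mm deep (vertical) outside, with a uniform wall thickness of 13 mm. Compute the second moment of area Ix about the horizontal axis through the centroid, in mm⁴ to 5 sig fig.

Ix ≈ 7.7242 × 10⁷ mm⁴

Treat the section as a set of non-overlapping primitives; coordinates are from the bounding-box lower-left.
Outer rectangle: 90 × 280, A = 25 200 mm², y = 140 mm, Ī = 164 640 000 mm⁴.
Inner void (subtracted): 64 × 254, A = 16 256 mm², y = 140 mm, Ī = 87 397 675 mm⁴.
By symmetry the centroid is at mid-height, ȳ = 140 mm.
All pieces are centred on the horizontal axis through the centroid, so I = ΣĪ (holes subtracted) = 77 242 325 mm⁴.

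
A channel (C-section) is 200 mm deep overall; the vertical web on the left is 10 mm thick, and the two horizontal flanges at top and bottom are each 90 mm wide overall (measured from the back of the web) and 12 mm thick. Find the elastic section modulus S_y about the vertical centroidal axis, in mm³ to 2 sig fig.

Split into non-overlapping primitives; take the origin at the lower-left of the bounding box.
Web: 10 × 200, A = 2 000 mm², x = 5 mm, Ī = 16 667 mm⁴.
Top flange (beyond web): 80 × 12, A = 960 mm², x = 50 mm, Ī = 512 000 mm⁴.
Bottom flange (beyond web): 80 × 12, A = 960 mm², x = 50 mm, Ī = 512 000 mm⁴.
Centroid: x̄ = ΣA·x / ΣA = 27.04 mm.
Transfer each piece to the vertical centroidal axis using Ī + A·d² with d = x − 27.04:
  web: d = -22.04 mm → contributes +988 262 mm⁴
  top flange (beyond web): d = 22.96 mm → contributes +1 018 039 mm⁴
  bottom flange (beyond web): d = 22.96 mm → contributes +1 018 039 mm⁴
Total I = 3 024 340 mm⁴.
Extreme fibre distance c = 62.96 mm; S = I/c = 48 037 mm³.

S_y ≈ 4.8 × 10⁴ mm³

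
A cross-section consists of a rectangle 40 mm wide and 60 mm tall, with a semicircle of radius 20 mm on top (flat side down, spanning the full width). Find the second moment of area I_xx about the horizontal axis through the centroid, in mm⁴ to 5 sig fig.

Treat the section as a set of non-overlapping primitives; coordinates are from the bounding-box lower-left.
Rectangular body: 40 × 60, A = 2 400 mm², y = 30 mm, Ī = 720 000 mm⁴.
Semicircular cap: semicircle r = 20, A = 628.3185 mm², y = 68.48826 mm, Ī = 17561.11 mm⁴.
Centroid: ȳ = ΣA·y / ΣA = 37.98558 mm.
Transfer each piece to the horizontal axis through the centroid using Ī + A·d² with d = y − 37.98558:
  rectangular body: d = -7.985583 mm → contributes +873046.9 mm⁴
  semicircular cap: d = 30.50268 mm → contributes +602157.2 mm⁴
Total I = 1 475 204 mm⁴.

I_xx ≈ 1.4752 × 10⁶ mm⁴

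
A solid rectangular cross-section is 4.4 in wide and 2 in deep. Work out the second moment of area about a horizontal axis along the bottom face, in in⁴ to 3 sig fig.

I_base ≈ 11.7 in⁴

The section: 4.4 × 2, A = 8.8 in², y = 1 in, Ī = 2.9333 in⁴.
Transfer it to the base of the section using Ī + A·d² with d = y − 0:
  the section: d = 1 in → contributes +11.733 in⁴
Total I = 11.733 in⁴.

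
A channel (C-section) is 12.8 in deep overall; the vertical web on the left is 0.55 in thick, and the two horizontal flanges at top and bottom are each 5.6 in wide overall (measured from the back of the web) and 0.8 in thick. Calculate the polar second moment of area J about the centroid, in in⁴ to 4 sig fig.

J ≈ 434.3 in⁴

Split into non-overlapping primitives; take the origin at the lower-left of the bounding box.
Web: 0.55 × 12.8, A = 7.04 in², y = 6.4 in, Ī = 96.1195 in⁴.
Top flange (beyond web): 5.05 × 0.8, A = 4.04 in², y = 12.4 in, Ī = 0.215467 in⁴.
Bottom flange (beyond web): 5.05 × 0.8, A = 4.04 in², y = 0.4 in, Ī = 0.215467 in⁴.
By symmetry the centroid is at mid-height, ȳ = 6.4 in.
Transfer each piece to the centroidal x-axis using Ī + A·d² with d = y − 6.4:
  web: d = 0 in → contributes +96.1195 in⁴
  top flange (beyond web): d = 6 in → contributes +145.655 in⁴
  bottom flange (beyond web): d = -6 in → contributes +145.655 in⁴
Total I = 387.43 in⁴.
For the y-axis: x̄ = 1.7713 in.
Repeating about the centroidal y-axis gives I_y = 46.8441 in⁴.
Polar second moment: J = I_x + I_y = 434.275 in⁴.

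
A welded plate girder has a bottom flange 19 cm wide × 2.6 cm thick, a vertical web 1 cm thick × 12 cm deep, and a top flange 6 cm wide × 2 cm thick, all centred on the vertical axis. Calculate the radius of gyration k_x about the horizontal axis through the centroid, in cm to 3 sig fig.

Decompose the section into non-overlapping parts with the origin at the bottom-left of its bounding rectangle.
Bottom plate: 19 × 2.6, A = 49.4 cm², y = 1.3 cm, Ī = 27.829 cm⁴.
Web plate: 1 × 12, A = 12 cm², y = 8.6 cm, Ī = 144 cm⁴.
Top plate: 6 × 2, A = 12 cm², y = 15.6 cm, Ī = 4 cm⁴.
Centroid: ȳ = ΣA·y / ΣA = 4.8313 cm.
Transfer each piece to the horizontal axis through the centroid using Ī + A·d² with d = y − 4.8313:
  bottom plate: d = -3.5313 cm → contributes +643.86 cm⁴
  web plate: d = 3.7687 cm → contributes +314.43 cm⁴
  top plate: d = 10.769 cm → contributes +1395.6 cm⁴
Total I = 2353.9 cm⁴.
Radius of gyration: k = √(I/A) = √(2353.9 / 73.4) = 5.663 cm.

k_x ≈ 5.66 cm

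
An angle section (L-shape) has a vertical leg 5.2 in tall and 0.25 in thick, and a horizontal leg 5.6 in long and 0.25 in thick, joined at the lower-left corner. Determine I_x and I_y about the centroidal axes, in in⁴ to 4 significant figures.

Decompose the section into non-overlapping parts with the origin at the bottom-left of its bounding rectangle.
Vertical leg: 0.25 × 5.2, A = 1.3 in², y = 2.6 in, Ī = 2.92933 in⁴.
Horizontal leg (remainder): 5.35 × 0.25, A = 1.3375 in², y = 0.125 in, Ī = 0.00696615 in⁴.
Centroid: ȳ = ΣA·y / ΣA = 1.34491 in.
Transfer each piece to the centroidal x-axis using Ī + A·d² with d = y − 1.34491:
  vertical leg: d = 1.25509 in → contributes +4.97718 in⁴
  horizontal leg (remainder): d = -1.21991 in → contributes +1.99739 in⁴
Total I = 6.97457 in⁴.
For the y-axis: x̄ = 1.54491 in.
Repeating about the centroidal y-axis gives I_y = 8.36544 in⁴.

I_x ≈ 6.975 in⁴, I_y ≈ 8.365 in⁴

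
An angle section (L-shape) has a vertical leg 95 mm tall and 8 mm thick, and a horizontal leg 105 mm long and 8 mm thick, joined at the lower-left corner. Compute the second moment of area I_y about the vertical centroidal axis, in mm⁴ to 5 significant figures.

I_y ≈ 1.6708 × 10⁶ mm⁴

Decompose the section into non-overlapping parts with the origin at the bottom-left of its bounding rectangle.
Vertical leg: 8 × 95, A = 760 mm², x = 4 mm, Ī = 4053.333 mm⁴.
Horizontal leg (remainder): 97 × 8, A = 776 mm², x = 56.5 mm, Ī = 608448.7 mm⁴.
Centroid: x̄ = ΣA·x / ΣA = 30.52344 mm.
Transfer each piece to the vertical centroidal axis using Ī + A·d² with d = x − 30.52344:
  vertical leg: d = -26.52344 mm → contributes +538707.8 mm⁴
  horizontal leg (remainder): d = 25.97656 mm → contributes +1 132 079 mm⁴
Total I = 1 670 787 mm⁴.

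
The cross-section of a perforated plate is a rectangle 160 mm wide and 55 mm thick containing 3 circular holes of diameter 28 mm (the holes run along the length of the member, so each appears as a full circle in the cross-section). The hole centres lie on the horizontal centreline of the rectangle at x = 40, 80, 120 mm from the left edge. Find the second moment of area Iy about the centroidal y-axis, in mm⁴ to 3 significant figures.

Split into non-overlapping primitives; take the origin at the lower-left of the bounding box.
Plate: 160 × 55, A = 8 800 mm², x = 80 mm, Ī = 18 773 333 mm⁴.
Hole 1 (subtracted): ⌀28, A = 615.75 mm², x = 40 mm, Ī = 30 172 mm⁴.
Hole 2 (subtracted): ⌀28, A = 615.75 mm², x = 80 mm, Ī = 30 172 mm⁴.
Hole 3 (subtracted): ⌀28, A = 615.75 mm², x = 120 mm, Ī = 30 172 mm⁴.
By symmetry the centroid is at mid-width, x̄ = 80 mm.
Transfer each piece to the centroidal y-axis using Ī + A·d² with d = x − 80:
  plate: d = 0 mm → contributes +18 773 333 mm⁴
  hole 1: d = -40 mm → contributes −1 015 375 mm⁴
  hole 2: d = 0 mm → contributes −30 172 mm⁴
  hole 3: d = 40 mm → contributes −1 015 375 mm⁴
Total I = 16 712 411 mm⁴.

Iy ≈ 1.67 × 10⁷ mm⁴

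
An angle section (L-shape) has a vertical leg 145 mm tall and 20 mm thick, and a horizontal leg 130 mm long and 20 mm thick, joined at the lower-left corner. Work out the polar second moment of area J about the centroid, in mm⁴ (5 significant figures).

Split into non-overlapping primitives; take the origin at the lower-left of the bounding box.
Vertical leg: 20 × 145, A = 2 900 mm², y = 72.5 mm, Ī = 5 081 042 mm⁴.
Horizontal leg (remainder): 110 × 20, A = 2 200 mm², y = 10 mm, Ī = 73333.33 mm⁴.
Centroid: ȳ = ΣA·y / ΣA = 45.53922 mm.
Transfer each piece to the centroidal x-axis using Ī + A·d² with d = y − 45.53922:
  vertical leg: d = 26.96078 mm → contributes +7 189 005 mm⁴
  horizontal leg (remainder): d = -35.53922 mm → contributes +2 852 012 mm⁴
Total I = 10 041 017 mm⁴.
For the y-axis: x̄ = 38.03922 mm.
Repeating about the centroidal y-axis gives I_y = 7 600 392 mm⁴.
Polar second moment: J = I_x + I_y = 17 641 409 mm⁴.

J ≈ 1.7641 × 10⁷ mm⁴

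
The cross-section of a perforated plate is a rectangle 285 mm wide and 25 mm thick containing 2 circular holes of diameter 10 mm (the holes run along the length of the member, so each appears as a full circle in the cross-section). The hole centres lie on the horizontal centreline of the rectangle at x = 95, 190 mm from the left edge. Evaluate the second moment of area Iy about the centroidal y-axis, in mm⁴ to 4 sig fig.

Break the section into simple shapes (no overlaps), measuring from the bottom-left corner of the bounding box.
Plate: 285 × 25, A = 7 125 mm², x = 142.5 mm, Ī = 48 227 344 mm⁴.
Hole 1 (subtracted): ⌀10, A = 78.5398 mm², x = 95 mm, Ī = 490.874 mm⁴.
Hole 2 (subtracted): ⌀10, A = 78.5398 mm², x = 190 mm, Ī = 490.874 mm⁴.
By symmetry the centroid is at mid-width, x̄ = 142.5 mm.
Transfer each piece to the centroidal y-axis using Ī + A·d² with d = x − 142.5:
  plate: d = 0 mm → contributes +48 227 344 mm⁴
  hole 1: d = -47.5 mm → contributes −177 696 mm⁴
  hole 2: d = 47.5 mm → contributes −177 696 mm⁴
Total I = 47 871 951 mm⁴.

Iy ≈ 4.787 × 10⁷ mm⁴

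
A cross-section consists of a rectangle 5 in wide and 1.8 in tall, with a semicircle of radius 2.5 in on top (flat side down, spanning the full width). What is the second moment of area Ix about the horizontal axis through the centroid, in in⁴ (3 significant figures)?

Decompose the section into non-overlapping parts with the origin at the bottom-left of its bounding rectangle.
Rectangular body: 5 × 1.8, A = 9 in², y = 0.9 in, Ī = 2.43 in⁴.
Semicircular cap: semicircle r = 2.5, A = 9.8175 in², y = 2.861 in, Ī = 4.2874 in⁴.
Centroid: ȳ = ΣA·y / ΣA = 1.9231 in.
Transfer each piece to the horizontal axis through the centroid using Ī + A·d² with d = y − 1.9231:
  rectangular body: d = -1.0231 in → contributes +11.851 in⁴
  semicircular cap: d = 0.93792 in → contributes +12.924 in⁴
Total I = 24.775 in⁴.

Ix ≈ 24.8 in⁴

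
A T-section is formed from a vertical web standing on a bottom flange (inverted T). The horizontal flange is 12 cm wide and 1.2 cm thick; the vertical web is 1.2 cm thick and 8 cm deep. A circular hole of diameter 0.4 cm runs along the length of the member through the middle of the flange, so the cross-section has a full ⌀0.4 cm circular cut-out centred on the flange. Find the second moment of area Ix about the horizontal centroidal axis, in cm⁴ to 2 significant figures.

Ix ≈ 170 cm⁴

Break the section into simple shapes (no overlaps), measuring from the bottom-left corner of the bounding box.
Flange: 12 × 1.2, A = 14.4 cm², y = 0.6 cm, Ī = 1.728 cm⁴.
Web: 1.2 × 8, A = 9.6 cm², y = 5.2 cm, Ī = 51.2 cm⁴.
Hole (subtracted): ⌀0.4, A = 0.1257 cm², y = 0.6 cm, Ī = 0.001257 cm⁴.
Centroid: ȳ = ΣA·y / ΣA = 2.45 cm.
Transfer each piece to the horizontal centroidal axis using Ī + A·d² with d = y − 2.45:
  flange: d = -1.85 cm → contributes +51 cm⁴
  web: d = 2.75 cm → contributes +123.8 cm⁴
  hole: d = -1.85 cm → contributes −0.4312 cm⁴
Total I = 174.4 cm⁴.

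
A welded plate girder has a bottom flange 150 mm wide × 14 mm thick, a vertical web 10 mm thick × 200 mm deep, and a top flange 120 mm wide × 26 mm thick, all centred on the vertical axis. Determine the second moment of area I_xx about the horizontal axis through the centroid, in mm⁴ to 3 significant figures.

I_xx ≈ 6.85 × 10⁷ mm⁴

Break the section into simple shapes (no overlaps), measuring from the bottom-left corner of the bounding box.
Bottom plate: 150 × 14, A = 2 100 mm², y = 7 mm, Ī = 34 300 mm⁴.
Web plate: 10 × 200, A = 2 000 mm², y = 114 mm, Ī = 6 666 667 mm⁴.
Top plate: 120 × 26, A = 3 120 mm², y = 227 mm, Ī = 175 760 mm⁴.
Centroid: ȳ = ΣA·y / ΣA = 131.71 mm.
Transfer each piece to the horizontal axis through the centroid using Ī + A·d² with d = y − 131.71:
  bottom plate: d = -124.71 mm → contributes +32 694 277 mm⁴
  web plate: d = -17.709 mm → contributes +7 293 894 mm⁴
  top plate: d = 95.291 mm → contributes +28 506 445 mm⁴
Total I = 68 494 616 mm⁴.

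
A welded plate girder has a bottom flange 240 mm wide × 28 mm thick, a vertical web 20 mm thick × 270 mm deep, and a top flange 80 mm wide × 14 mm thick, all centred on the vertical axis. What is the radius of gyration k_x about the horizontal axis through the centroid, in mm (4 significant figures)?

k_x ≈ 107.0 mm

Break the section into simple shapes (no overlaps), measuring from the bottom-left corner of the bounding box.
Bottom plate: 240 × 28, A = 6 720 mm², y = 14 mm, Ī = 439 040 mm⁴.
Web plate: 20 × 270, A = 5 400 mm², y = 163 mm, Ī = 32 805 000 mm⁴.
Top plate: 80 × 14, A = 1 120 mm², y = 305 mm, Ī = 18293.3 mm⁴.
Centroid: ȳ = ΣA·y / ΣA = 99.3867 mm.
Transfer each piece to the horizontal axis through the centroid using Ī + A·d² with d = y − 99.3867:
  bottom plate: d = -85.3867 mm → contributes +49 433 819 mm⁴
  web plate: d = 63.6133 mm → contributes +54 656 916 mm⁴
  top plate: d = 205.613 mm → contributes +47 368 339 mm⁴
Total I = 151 459 073 mm⁴.
Radius of gyration: k = √(I/A) = √(151 459 073 / 13 240) = 106.956 mm.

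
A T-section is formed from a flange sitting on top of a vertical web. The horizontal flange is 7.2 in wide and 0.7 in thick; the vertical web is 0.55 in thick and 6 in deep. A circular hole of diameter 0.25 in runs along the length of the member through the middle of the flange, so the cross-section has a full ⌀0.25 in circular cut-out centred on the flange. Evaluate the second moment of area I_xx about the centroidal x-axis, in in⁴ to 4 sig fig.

I_xx ≈ 32.40 in⁴

Split into non-overlapping primitives; take the origin at the lower-left of the bounding box.
Flange: 7.2 × 0.7, A = 5.04 in², y = 6.35 in, Ī = 0.2058 in⁴.
Web: 0.55 × 6, A = 3.3 in², y = 3 in, Ī = 9.9 in⁴.
Hole (subtracted): ⌀0.25, A = 0.0490874 in², y = 6.35 in, Ī = 0.000191748 in⁴.
Centroid: ȳ = ΣA·y / ΣA = 5.01661 in.
Transfer each piece to the centroidal x-axis using Ī + A·d² with d = y − 5.01661:
  flange: d = 1.33339 in → contributes +9.16653 in⁴
  web: d = -2.01661 in → contributes +23.3202 in⁴
  hole: d = 1.33339 in → contributes −0.0874653 in⁴
Total I = 32.3993 in⁴.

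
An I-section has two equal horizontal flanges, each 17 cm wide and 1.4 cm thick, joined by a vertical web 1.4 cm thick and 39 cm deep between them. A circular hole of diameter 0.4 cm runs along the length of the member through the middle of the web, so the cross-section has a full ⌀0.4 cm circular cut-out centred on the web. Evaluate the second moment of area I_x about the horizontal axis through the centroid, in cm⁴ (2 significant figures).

I_x ≈ 2.6 × 10⁴ cm⁴

Decompose the section into non-overlapping parts with the origin at the bottom-left of its bounding rectangle.
Bottom flange: 17 × 1.4, A = 23.8 cm², y = 0.7 cm, Ī = 3.887 cm⁴.
Web: 1.4 × 39, A = 54.6 cm², y = 20.9 cm, Ī = 6 921 cm⁴.
Top flange: 17 × 1.4, A = 23.8 cm², y = 41.1 cm, Ī = 3.887 cm⁴.
Hole (subtracted): ⌀0.4, A = 0.1257 cm², y = 20.9 cm, Ī = 0.001257 cm⁴.
By symmetry the centroid is at mid-height, ȳ = 20.9 cm.
Transfer each piece to the horizontal axis through the centroid using Ī + A·d² with d = y − 20.9:
  bottom flange: d = -20.2 cm → contributes +9 715 cm⁴
  web: d = 0 cm → contributes +6 921 cm⁴
  top flange: d = 20.2 cm → contributes +9 715 cm⁴
  hole: d = 0 cm → contributes −0.001257 cm⁴
Total I = 26 351 cm⁴.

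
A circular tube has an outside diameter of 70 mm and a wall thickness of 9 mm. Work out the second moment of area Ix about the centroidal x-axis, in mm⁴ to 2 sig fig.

Ix ≈ 8.2 × 10⁵ mm⁴

Split into non-overlapping primitives; take the origin at the lower-left of the bounding box.
Outer circle: ⌀70, A = 3 848 mm², y = 35 mm, Ī = 1 178 588 mm⁴.
Bore (subtracted): ⌀52, A = 2 124 mm², y = 35 mm, Ī = 358 908 mm⁴.
By symmetry the centroid is at mid-height, ȳ = 35 mm.
All pieces are centred on the centroidal x-axis, so I = ΣĪ (holes subtracted) = 819 680 mm⁴.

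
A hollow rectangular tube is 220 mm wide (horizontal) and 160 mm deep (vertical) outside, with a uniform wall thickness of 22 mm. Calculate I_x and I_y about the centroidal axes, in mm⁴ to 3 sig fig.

I_x ≈ 5.22 × 10⁷ mm⁴, I_y ≈ 8.93 × 10⁷ mm⁴

Split into non-overlapping primitives; take the origin at the lower-left of the bounding box.
Outer rectangle: 220 × 160, A = 35 200 mm², y = 80 mm, Ī = 75 093 333 mm⁴.
Inner void (subtracted): 176 × 116, A = 20 416 mm², y = 80 mm, Ī = 22 893 141 mm⁴.
By symmetry the centroid is at mid-height, ȳ = 80 mm.
All pieces are centred on the centroidal x-axis, so I = ΣĪ (holes subtracted) = 52 200 192 mm⁴.
Repeating about the centroidal y-axis gives I_y = 89 272 832 mm⁴.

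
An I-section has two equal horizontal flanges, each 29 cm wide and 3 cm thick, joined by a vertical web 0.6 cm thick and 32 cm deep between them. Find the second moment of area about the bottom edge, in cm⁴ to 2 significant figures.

I_base ≈ 1.2 × 10⁵ cm⁴

Break the section into simple shapes (no overlaps), measuring from the bottom-left corner of the bounding box.
Bottom flange: 29 × 3, A = 87 cm², y = 1.5 cm, Ī = 65.25 cm⁴.
Web: 0.6 × 32, A = 19.2 cm², y = 19 cm, Ī = 1 638 cm⁴.
Top flange: 29 × 3, A = 87 cm², y = 36.5 cm, Ī = 65.25 cm⁴.
Transfer each piece to the bottom edge using Ī + A·d² with d = y − 0:
  bottom flange: d = 1.5 cm → contributes +261 cm⁴
  web: d = 19 cm → contributes +8 570 cm⁴
  top flange: d = 36.5 cm → contributes +115 971 cm⁴
Total I = 124 802 cm⁴.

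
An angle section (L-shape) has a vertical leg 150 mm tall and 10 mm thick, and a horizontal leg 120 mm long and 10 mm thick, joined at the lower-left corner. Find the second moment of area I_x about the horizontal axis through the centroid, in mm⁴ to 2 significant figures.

Decompose the section into non-overlapping parts with the origin at the bottom-left of its bounding rectangle.
Vertical leg: 10 × 150, A = 1 500 mm², y = 75 mm, Ī = 2 812 500 mm⁴.
Horizontal leg (remainder): 110 × 10, A = 1 100 mm², y = 5 mm, Ī = 9 167 mm⁴.
Centroid: ȳ = ΣA·y / ΣA = 45.38 mm.
Transfer each piece to the horizontal axis through the centroid using Ī + A·d² with d = y − 45.38:
  vertical leg: d = 29.62 mm → contributes +4 128 107 mm⁴
  horizontal leg (remainder): d = -40.38 mm → contributes +1 803 176 mm⁴
Total I = 5 931 282 mm⁴.

I_x ≈ 5.9 × 10⁶ mm⁴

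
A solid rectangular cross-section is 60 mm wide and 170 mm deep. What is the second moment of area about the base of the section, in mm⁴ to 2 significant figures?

I_base ≈ 9.8 × 10⁷ mm⁴

The section: 60 × 170, A = 10 200 mm², y = 85 mm, Ī = 24 565 000 mm⁴.
Transfer it to the base of the section using Ī + A·d² with d = y − 0:
  the section: d = 85 mm → contributes +98 260 000 mm⁴
Total I = 98 260 000 mm⁴.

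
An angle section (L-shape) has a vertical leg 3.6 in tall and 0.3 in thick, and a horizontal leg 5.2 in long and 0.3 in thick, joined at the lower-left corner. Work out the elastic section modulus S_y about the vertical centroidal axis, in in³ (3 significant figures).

S_y ≈ 2.02 in³

Decompose the section into non-overlapping parts with the origin at the bottom-left of its bounding rectangle.
Vertical leg: 0.3 × 3.6, A = 1.08 in², x = 0.15 in, Ī = 0.0081 in⁴.
Horizontal leg (remainder): 4.9 × 0.3, A = 1.47 in², x = 2.75 in, Ī = 2.9412 in⁴.
Centroid: x̄ = ΣA·x / ΣA = 1.6488 in.
Transfer each piece to the vertical centroidal axis using Ī + A·d² with d = x − 1.6488:
  vertical leg: d = -1.4988 in → contributes +2.4343 in⁴
  horizontal leg (remainder): d = 1.1012 in → contributes +4.7237 in⁴
Total I = 7.158 in⁴.
Extreme fibre distance c = 3.5512 in; S = I/c = 2.0157 in³.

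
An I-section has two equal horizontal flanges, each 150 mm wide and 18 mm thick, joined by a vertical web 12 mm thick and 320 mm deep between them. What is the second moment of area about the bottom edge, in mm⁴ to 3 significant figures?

I_base ≈ 4.80 × 10⁸ mm⁴

Split into non-overlapping primitives; take the origin at the lower-left of the bounding box.
Bottom flange: 150 × 18, A = 2 700 mm², y = 9 mm, Ī = 72 900 mm⁴.
Web: 12 × 320, A = 3 840 mm², y = 178 mm, Ī = 32 768 000 mm⁴.
Top flange: 150 × 18, A = 2 700 mm², y = 347 mm, Ī = 72 900 mm⁴.
Transfer each piece to the base of the section using Ī + A·d² with d = y − 0:
  bottom flange: d = 9 mm → contributes +291 600 mm⁴
  web: d = 178 mm → contributes +154 434 560 mm⁴
  top flange: d = 347 mm → contributes +325 177 200 mm⁴
Total I = 479 903 360 mm⁴.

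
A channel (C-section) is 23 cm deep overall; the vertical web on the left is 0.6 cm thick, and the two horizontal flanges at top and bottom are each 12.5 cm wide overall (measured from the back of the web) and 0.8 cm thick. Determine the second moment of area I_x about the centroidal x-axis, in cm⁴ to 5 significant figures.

I_x ≈ 2955.3 cm⁴

Decompose the section into non-overlapping parts with the origin at the bottom-left of its bounding rectangle.
Web: 0.6 × 23, A = 13.8 cm², y = 11.5 cm, Ī = 608.35 cm⁴.
Top flange (beyond web): 11.9 × 0.8, A = 9.52 cm², y = 22.6 cm, Ī = 0.5077333 cm⁴.
Bottom flange (beyond web): 11.9 × 0.8, A = 9.52 cm², y = 0.4 cm, Ī = 0.5077333 cm⁴.
By symmetry the centroid is at mid-height, ȳ = 11.5 cm.
Transfer each piece to the centroidal x-axis using Ī + A·d² with d = y − 11.5:
  web: d = 0 cm → contributes +608.35 cm⁴
  top flange (beyond web): d = 11.1 cm → contributes +1173.467 cm⁴
  bottom flange (beyond web): d = -11.1 cm → contributes +1173.467 cm⁴
Total I = 2955.284 cm⁴.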